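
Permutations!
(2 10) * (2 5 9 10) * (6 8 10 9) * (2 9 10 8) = (2 9 10 5 6) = [0, 1, 9, 3, 4, 6, 2, 7, 8, 10, 5]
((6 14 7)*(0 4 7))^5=((0 4 7 6 14))^5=(14)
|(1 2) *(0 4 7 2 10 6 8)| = 8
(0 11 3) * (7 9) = (0 11 3)(7 9) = [11, 1, 2, 0, 4, 5, 6, 9, 8, 7, 10, 3]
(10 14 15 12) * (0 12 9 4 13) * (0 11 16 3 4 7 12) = (3 4 13 11 16)(7 12 10 14 15 9) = [0, 1, 2, 4, 13, 5, 6, 12, 8, 7, 14, 16, 10, 11, 15, 9, 3]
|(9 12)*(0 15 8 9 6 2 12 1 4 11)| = 21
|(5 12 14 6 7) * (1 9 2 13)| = 20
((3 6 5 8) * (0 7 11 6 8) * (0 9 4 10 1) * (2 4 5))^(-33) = ((0 7 11 6 2 4 10 1)(3 8)(5 9))^(-33) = (0 1 10 4 2 6 11 7)(3 8)(5 9)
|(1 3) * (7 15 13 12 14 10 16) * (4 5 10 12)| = |(1 3)(4 5 10 16 7 15 13)(12 14)| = 14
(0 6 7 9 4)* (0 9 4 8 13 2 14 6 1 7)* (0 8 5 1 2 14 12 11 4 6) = (0 2 12 11 4 9 5 1 7 6 8 13 14) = [2, 7, 12, 3, 9, 1, 8, 6, 13, 5, 10, 4, 11, 14, 0]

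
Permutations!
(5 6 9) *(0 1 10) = (0 1 10)(5 6 9) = [1, 10, 2, 3, 4, 6, 9, 7, 8, 5, 0]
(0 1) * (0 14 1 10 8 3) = (0 10 8 3)(1 14) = [10, 14, 2, 0, 4, 5, 6, 7, 3, 9, 8, 11, 12, 13, 1]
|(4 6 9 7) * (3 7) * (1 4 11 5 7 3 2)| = 15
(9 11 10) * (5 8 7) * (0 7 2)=(0 7 5 8 2)(9 11 10)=[7, 1, 0, 3, 4, 8, 6, 5, 2, 11, 9, 10]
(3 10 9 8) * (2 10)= (2 10 9 8 3)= [0, 1, 10, 2, 4, 5, 6, 7, 3, 8, 9]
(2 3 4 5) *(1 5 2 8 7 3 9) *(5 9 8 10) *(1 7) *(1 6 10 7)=(1 9)(2 8 6 10 5 7 3 4)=[0, 9, 8, 4, 2, 7, 10, 3, 6, 1, 5]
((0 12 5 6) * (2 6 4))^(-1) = (0 6 2 4 5 12)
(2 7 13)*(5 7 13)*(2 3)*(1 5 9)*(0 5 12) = (0 5 7 9 1 12)(2 13 3) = [5, 12, 13, 2, 4, 7, 6, 9, 8, 1, 10, 11, 0, 3]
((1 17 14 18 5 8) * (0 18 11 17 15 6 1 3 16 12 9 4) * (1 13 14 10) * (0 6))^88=(0 8 12 6 11 1 18 3 9 13 17 15 5 16 4 14 10)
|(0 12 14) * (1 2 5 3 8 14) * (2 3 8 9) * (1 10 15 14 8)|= 5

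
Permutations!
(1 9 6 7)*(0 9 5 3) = (0 9 6 7 1 5 3) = [9, 5, 2, 0, 4, 3, 7, 1, 8, 6]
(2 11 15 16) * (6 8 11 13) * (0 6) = [6, 1, 13, 3, 4, 5, 8, 7, 11, 9, 10, 15, 12, 0, 14, 16, 2] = (0 6 8 11 15 16 2 13)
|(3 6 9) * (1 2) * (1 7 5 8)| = 15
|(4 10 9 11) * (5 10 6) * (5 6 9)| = 6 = |(4 9 11)(5 10)|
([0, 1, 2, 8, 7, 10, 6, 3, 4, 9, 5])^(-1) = [0, 1, 2, 7, 8, 10, 6, 4, 3, 9, 5]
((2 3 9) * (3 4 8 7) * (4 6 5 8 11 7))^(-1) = (2 9 3 7 11 4 8 5 6)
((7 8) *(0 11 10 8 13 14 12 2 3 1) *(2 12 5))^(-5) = (0 14 11 5 10 2 8 3 7 1 13)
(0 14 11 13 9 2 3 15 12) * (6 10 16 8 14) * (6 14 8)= (0 14 11 13 9 2 3 15 12)(6 10 16)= [14, 1, 3, 15, 4, 5, 10, 7, 8, 2, 16, 13, 0, 9, 11, 12, 6]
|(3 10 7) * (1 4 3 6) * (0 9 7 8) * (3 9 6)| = 9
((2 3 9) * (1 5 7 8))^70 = (1 7)(2 3 9)(5 8)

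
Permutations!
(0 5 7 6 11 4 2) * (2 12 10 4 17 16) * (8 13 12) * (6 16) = (0 5 7 16 2)(4 8 13 12 10)(6 11 17) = [5, 1, 0, 3, 8, 7, 11, 16, 13, 9, 4, 17, 10, 12, 14, 15, 2, 6]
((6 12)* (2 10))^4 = (12)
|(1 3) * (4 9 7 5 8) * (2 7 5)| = 4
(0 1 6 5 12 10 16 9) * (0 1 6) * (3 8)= [6, 0, 2, 8, 4, 12, 5, 7, 3, 1, 16, 11, 10, 13, 14, 15, 9]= (0 6 5 12 10 16 9 1)(3 8)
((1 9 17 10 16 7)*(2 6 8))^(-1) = ((1 9 17 10 16 7)(2 6 8))^(-1) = (1 7 16 10 17 9)(2 8 6)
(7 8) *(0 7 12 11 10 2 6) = [7, 1, 6, 3, 4, 5, 0, 8, 12, 9, 2, 10, 11] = (0 7 8 12 11 10 2 6)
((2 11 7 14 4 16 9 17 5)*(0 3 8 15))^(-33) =(0 15 8 3)(2 14 9)(4 17 11)(5 7 16)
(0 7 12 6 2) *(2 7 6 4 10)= [6, 1, 0, 3, 10, 5, 7, 12, 8, 9, 2, 11, 4]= (0 6 7 12 4 10 2)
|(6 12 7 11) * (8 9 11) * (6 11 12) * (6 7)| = |(6 7 8 9 12)| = 5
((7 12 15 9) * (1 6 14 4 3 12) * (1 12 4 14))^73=((1 6)(3 4)(7 12 15 9))^73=(1 6)(3 4)(7 12 15 9)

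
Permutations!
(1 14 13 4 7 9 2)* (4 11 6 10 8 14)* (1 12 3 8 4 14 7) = [0, 14, 12, 8, 1, 5, 10, 9, 7, 2, 4, 6, 3, 11, 13] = (1 14 13 11 6 10 4)(2 12 3 8 7 9)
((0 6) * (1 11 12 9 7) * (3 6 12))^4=(0 1)(3 9)(6 7)(11 12)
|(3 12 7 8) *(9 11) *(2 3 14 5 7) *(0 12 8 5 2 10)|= |(0 12 10)(2 3 8 14)(5 7)(9 11)|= 12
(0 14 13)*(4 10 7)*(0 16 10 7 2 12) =(0 14 13 16 10 2 12)(4 7) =[14, 1, 12, 3, 7, 5, 6, 4, 8, 9, 2, 11, 0, 16, 13, 15, 10]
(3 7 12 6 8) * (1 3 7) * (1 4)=[0, 3, 2, 4, 1, 5, 8, 12, 7, 9, 10, 11, 6]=(1 3 4)(6 8 7 12)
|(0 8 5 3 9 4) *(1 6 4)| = 8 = |(0 8 5 3 9 1 6 4)|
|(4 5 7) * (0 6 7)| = |(0 6 7 4 5)| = 5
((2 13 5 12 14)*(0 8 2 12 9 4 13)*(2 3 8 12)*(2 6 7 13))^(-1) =(0 2 4 9 5 13 7 6 14 12)(3 8) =((0 12 14 6 7 13 5 9 4 2)(3 8))^(-1)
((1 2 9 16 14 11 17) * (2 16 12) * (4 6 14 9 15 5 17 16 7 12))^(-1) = ((1 7 12 2 15 5 17)(4 6 14 11 16 9))^(-1) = (1 17 5 15 2 12 7)(4 9 16 11 14 6)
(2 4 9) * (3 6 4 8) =(2 8 3 6 4 9) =[0, 1, 8, 6, 9, 5, 4, 7, 3, 2]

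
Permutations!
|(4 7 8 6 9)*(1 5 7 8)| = 12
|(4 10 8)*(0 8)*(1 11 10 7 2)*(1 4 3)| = 6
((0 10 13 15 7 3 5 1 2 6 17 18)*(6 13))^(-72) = ((0 10 6 17 18)(1 2 13 15 7 3 5))^(-72) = (0 17 10 18 6)(1 3 15 2 5 7 13)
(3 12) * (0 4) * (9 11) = (0 4)(3 12)(9 11) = [4, 1, 2, 12, 0, 5, 6, 7, 8, 11, 10, 9, 3]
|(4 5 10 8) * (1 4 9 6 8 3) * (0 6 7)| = |(0 6 8 9 7)(1 4 5 10 3)| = 5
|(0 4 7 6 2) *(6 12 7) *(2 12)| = 6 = |(0 4 6 12 7 2)|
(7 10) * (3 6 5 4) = [0, 1, 2, 6, 3, 4, 5, 10, 8, 9, 7] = (3 6 5 4)(7 10)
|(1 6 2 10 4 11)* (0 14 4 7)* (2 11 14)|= |(0 2 10 7)(1 6 11)(4 14)|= 12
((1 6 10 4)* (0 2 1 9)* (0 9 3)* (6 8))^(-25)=((0 2 1 8 6 10 4 3))^(-25)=(0 3 4 10 6 8 1 2)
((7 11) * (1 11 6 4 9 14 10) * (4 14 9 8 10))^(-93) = (1 6 8 11 14 10 7 4)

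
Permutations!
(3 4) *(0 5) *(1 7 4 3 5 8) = [8, 7, 2, 3, 5, 0, 6, 4, 1] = (0 8 1 7 4 5)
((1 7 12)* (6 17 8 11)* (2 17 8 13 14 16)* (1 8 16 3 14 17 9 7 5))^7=((1 5)(2 9 7 12 8 11 6 16)(3 14)(13 17))^7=(1 5)(2 16 6 11 8 12 7 9)(3 14)(13 17)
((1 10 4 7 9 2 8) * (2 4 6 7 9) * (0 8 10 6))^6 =(0 10 2 7 6 1 8)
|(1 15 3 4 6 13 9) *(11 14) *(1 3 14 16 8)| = 30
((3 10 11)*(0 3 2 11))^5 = ((0 3 10)(2 11))^5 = (0 10 3)(2 11)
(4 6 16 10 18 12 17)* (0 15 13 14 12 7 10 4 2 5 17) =[15, 1, 5, 3, 6, 17, 16, 10, 8, 9, 18, 11, 0, 14, 12, 13, 4, 2, 7] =(0 15 13 14 12)(2 5 17)(4 6 16)(7 10 18)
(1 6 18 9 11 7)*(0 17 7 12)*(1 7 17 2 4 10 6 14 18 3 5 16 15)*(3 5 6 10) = [2, 14, 4, 6, 3, 16, 5, 7, 8, 11, 10, 12, 0, 13, 18, 1, 15, 17, 9] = (0 2 4 3 6 5 16 15 1 14 18 9 11 12)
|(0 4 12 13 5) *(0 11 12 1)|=12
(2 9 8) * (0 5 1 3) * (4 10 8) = [5, 3, 9, 0, 10, 1, 6, 7, 2, 4, 8] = (0 5 1 3)(2 9 4 10 8)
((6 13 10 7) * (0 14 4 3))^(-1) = ((0 14 4 3)(6 13 10 7))^(-1) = (0 3 4 14)(6 7 10 13)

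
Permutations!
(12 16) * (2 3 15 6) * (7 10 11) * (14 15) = (2 3 14 15 6)(7 10 11)(12 16) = [0, 1, 3, 14, 4, 5, 2, 10, 8, 9, 11, 7, 16, 13, 15, 6, 12]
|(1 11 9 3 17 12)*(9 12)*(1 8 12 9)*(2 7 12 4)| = 5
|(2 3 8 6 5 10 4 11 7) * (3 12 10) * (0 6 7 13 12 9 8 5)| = 20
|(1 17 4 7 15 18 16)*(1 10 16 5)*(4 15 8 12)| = |(1 17 15 18 5)(4 7 8 12)(10 16)| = 20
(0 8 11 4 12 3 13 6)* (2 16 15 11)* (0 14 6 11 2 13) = (0 8 13 11 4 12 3)(2 16 15)(6 14) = [8, 1, 16, 0, 12, 5, 14, 7, 13, 9, 10, 4, 3, 11, 6, 2, 15]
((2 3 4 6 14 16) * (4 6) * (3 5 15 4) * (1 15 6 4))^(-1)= ((1 15)(2 5 6 14 16)(3 4))^(-1)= (1 15)(2 16 14 6 5)(3 4)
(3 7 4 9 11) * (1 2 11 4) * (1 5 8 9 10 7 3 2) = (2 11)(4 10 7 5 8 9) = [0, 1, 11, 3, 10, 8, 6, 5, 9, 4, 7, 2]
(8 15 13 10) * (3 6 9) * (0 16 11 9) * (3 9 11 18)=(0 16 18 3 6)(8 15 13 10)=[16, 1, 2, 6, 4, 5, 0, 7, 15, 9, 8, 11, 12, 10, 14, 13, 18, 17, 3]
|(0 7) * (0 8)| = 3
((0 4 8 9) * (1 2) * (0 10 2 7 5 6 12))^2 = ((0 4 8 9 10 2 1 7 5 6 12))^2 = (0 8 10 1 5 12 4 9 2 7 6)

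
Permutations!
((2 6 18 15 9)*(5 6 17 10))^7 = (2 9 15 18 6 5 10 17)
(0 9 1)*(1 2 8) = [9, 0, 8, 3, 4, 5, 6, 7, 1, 2] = (0 9 2 8 1)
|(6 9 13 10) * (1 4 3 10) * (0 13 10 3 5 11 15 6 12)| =11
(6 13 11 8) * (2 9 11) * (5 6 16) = [0, 1, 9, 3, 4, 6, 13, 7, 16, 11, 10, 8, 12, 2, 14, 15, 5] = (2 9 11 8 16 5 6 13)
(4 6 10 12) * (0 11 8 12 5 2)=(0 11 8 12 4 6 10 5 2)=[11, 1, 0, 3, 6, 2, 10, 7, 12, 9, 5, 8, 4]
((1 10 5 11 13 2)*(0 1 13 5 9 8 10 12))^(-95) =(0 1 12)(2 13)(5 11)(8 10 9) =((0 1 12)(2 13)(5 11)(8 10 9))^(-95)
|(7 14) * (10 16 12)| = 6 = |(7 14)(10 16 12)|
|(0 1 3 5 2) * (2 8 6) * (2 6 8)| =|(8)(0 1 3 5 2)| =5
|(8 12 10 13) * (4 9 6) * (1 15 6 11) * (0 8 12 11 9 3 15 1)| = 12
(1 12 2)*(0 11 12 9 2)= (0 11 12)(1 9 2)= [11, 9, 1, 3, 4, 5, 6, 7, 8, 2, 10, 12, 0]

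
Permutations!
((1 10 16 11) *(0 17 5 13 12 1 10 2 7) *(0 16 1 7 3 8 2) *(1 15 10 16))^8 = ((0 17 5 13 12 7 1)(2 3 8)(10 15)(11 16))^8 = (0 17 5 13 12 7 1)(2 8 3)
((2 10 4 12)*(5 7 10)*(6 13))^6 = ((2 5 7 10 4 12)(6 13))^6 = (13)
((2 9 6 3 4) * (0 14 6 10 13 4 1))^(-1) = (0 1 3 6 14)(2 4 13 10 9)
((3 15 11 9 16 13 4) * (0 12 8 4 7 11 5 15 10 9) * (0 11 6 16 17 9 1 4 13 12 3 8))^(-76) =((0 3 10 1 4 8 13 7 6 16 12)(5 15)(9 17))^(-76) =(17)(0 3 10 1 4 8 13 7 6 16 12)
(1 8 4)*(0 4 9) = (0 4 1 8 9) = [4, 8, 2, 3, 1, 5, 6, 7, 9, 0]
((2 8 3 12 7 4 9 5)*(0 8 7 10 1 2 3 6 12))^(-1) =((0 8 6 12 10 1 2 7 4 9 5 3))^(-1) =(0 3 5 9 4 7 2 1 10 12 6 8)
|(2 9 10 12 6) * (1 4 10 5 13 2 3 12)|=12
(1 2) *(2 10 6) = (1 10 6 2) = [0, 10, 1, 3, 4, 5, 2, 7, 8, 9, 6]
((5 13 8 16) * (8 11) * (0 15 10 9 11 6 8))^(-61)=(0 11 9 10 15)(5 16 8 6 13)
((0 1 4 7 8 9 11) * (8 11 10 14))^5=(8 9 10 14)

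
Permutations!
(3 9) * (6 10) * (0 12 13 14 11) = (0 12 13 14 11)(3 9)(6 10) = [12, 1, 2, 9, 4, 5, 10, 7, 8, 3, 6, 0, 13, 14, 11]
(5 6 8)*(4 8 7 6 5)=(4 8)(6 7)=[0, 1, 2, 3, 8, 5, 7, 6, 4]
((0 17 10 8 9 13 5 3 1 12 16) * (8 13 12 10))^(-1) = (0 16 12 9 8 17)(1 3 5 13 10)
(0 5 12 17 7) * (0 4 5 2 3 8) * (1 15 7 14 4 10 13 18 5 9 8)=(0 2 3 1 15 7 10 13 18 5 12 17 14 4 9 8)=[2, 15, 3, 1, 9, 12, 6, 10, 0, 8, 13, 11, 17, 18, 4, 7, 16, 14, 5]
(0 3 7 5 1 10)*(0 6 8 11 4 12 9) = (0 3 7 5 1 10 6 8 11 4 12 9) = [3, 10, 2, 7, 12, 1, 8, 5, 11, 0, 6, 4, 9]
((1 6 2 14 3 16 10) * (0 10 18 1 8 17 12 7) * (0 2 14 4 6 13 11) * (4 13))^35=(18)(0 11 13 2 7 12 17 8 10)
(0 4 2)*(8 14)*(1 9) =[4, 9, 0, 3, 2, 5, 6, 7, 14, 1, 10, 11, 12, 13, 8] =(0 4 2)(1 9)(8 14)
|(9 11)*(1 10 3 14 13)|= |(1 10 3 14 13)(9 11)|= 10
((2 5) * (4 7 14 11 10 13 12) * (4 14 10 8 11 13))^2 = ((2 5)(4 7 10)(8 11)(12 14 13))^2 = (4 10 7)(12 13 14)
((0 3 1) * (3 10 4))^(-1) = ((0 10 4 3 1))^(-1) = (0 1 3 4 10)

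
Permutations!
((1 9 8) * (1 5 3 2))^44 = (1 8 3)(2 9 5)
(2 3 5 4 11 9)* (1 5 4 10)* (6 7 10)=(1 5 6 7 10)(2 3 4 11 9)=[0, 5, 3, 4, 11, 6, 7, 10, 8, 2, 1, 9]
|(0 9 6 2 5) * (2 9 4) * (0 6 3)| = 7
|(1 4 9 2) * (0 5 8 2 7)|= 8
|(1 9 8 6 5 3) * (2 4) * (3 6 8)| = |(1 9 3)(2 4)(5 6)| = 6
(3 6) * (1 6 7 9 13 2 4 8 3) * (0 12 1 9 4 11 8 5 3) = (0 12 1 6 9 13 2 11 8)(3 7 4 5) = [12, 6, 11, 7, 5, 3, 9, 4, 0, 13, 10, 8, 1, 2]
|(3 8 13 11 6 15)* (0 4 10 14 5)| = 30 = |(0 4 10 14 5)(3 8 13 11 6 15)|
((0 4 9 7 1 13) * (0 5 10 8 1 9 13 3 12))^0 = ((0 4 13 5 10 8 1 3 12)(7 9))^0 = (13)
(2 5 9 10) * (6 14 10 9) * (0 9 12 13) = (0 9 12 13)(2 5 6 14 10) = [9, 1, 5, 3, 4, 6, 14, 7, 8, 12, 2, 11, 13, 0, 10]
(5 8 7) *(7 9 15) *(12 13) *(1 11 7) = (1 11 7 5 8 9 15)(12 13) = [0, 11, 2, 3, 4, 8, 6, 5, 9, 15, 10, 7, 13, 12, 14, 1]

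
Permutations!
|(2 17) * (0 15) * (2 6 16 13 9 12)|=|(0 15)(2 17 6 16 13 9 12)|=14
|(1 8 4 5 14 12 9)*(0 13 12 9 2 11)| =30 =|(0 13 12 2 11)(1 8 4 5 14 9)|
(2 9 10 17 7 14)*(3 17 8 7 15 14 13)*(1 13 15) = (1 13 3 17)(2 9 10 8 7 15 14) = [0, 13, 9, 17, 4, 5, 6, 15, 7, 10, 8, 11, 12, 3, 2, 14, 16, 1]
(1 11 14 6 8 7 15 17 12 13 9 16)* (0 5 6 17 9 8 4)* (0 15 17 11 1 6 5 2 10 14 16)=(0 2 10 14 11 16 6 4 15 9)(7 17 12 13 8)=[2, 1, 10, 3, 15, 5, 4, 17, 7, 0, 14, 16, 13, 8, 11, 9, 6, 12]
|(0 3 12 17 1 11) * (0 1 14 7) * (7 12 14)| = |(0 3 14 12 17 7)(1 11)| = 6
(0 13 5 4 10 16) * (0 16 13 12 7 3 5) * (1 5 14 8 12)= (16)(0 1 5 4 10 13)(3 14 8 12 7)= [1, 5, 2, 14, 10, 4, 6, 3, 12, 9, 13, 11, 7, 0, 8, 15, 16]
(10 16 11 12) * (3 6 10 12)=(3 6 10 16 11)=[0, 1, 2, 6, 4, 5, 10, 7, 8, 9, 16, 3, 12, 13, 14, 15, 11]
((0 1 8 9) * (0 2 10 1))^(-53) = (1 9 10 8 2)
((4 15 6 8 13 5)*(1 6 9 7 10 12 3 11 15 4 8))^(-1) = (1 6)(3 12 10 7 9 15 11)(5 13 8)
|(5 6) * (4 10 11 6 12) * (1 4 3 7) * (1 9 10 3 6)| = 21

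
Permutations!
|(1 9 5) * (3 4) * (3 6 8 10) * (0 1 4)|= |(0 1 9 5 4 6 8 10 3)|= 9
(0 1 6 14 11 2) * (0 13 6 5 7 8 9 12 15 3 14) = (0 1 5 7 8 9 12 15 3 14 11 2 13 6) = [1, 5, 13, 14, 4, 7, 0, 8, 9, 12, 10, 2, 15, 6, 11, 3]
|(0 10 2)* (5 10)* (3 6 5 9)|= |(0 9 3 6 5 10 2)|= 7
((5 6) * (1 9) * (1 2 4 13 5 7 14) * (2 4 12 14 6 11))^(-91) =((1 9 4 13 5 11 2 12 14)(6 7))^(-91) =(1 14 12 2 11 5 13 4 9)(6 7)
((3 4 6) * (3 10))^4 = ((3 4 6 10))^4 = (10)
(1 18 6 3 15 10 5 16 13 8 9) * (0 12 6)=(0 12 6 3 15 10 5 16 13 8 9 1 18)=[12, 18, 2, 15, 4, 16, 3, 7, 9, 1, 5, 11, 6, 8, 14, 10, 13, 17, 0]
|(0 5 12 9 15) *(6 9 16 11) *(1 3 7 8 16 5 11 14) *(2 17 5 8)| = 10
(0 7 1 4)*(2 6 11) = [7, 4, 6, 3, 0, 5, 11, 1, 8, 9, 10, 2] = (0 7 1 4)(2 6 11)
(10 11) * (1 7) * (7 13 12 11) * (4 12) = (1 13 4 12 11 10 7) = [0, 13, 2, 3, 12, 5, 6, 1, 8, 9, 7, 10, 11, 4]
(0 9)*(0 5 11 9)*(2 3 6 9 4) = [0, 1, 3, 6, 2, 11, 9, 7, 8, 5, 10, 4] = (2 3 6 9 5 11 4)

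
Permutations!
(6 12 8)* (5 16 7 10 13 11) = [0, 1, 2, 3, 4, 16, 12, 10, 6, 9, 13, 5, 8, 11, 14, 15, 7] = (5 16 7 10 13 11)(6 12 8)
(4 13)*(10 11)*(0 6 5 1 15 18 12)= [6, 15, 2, 3, 13, 1, 5, 7, 8, 9, 11, 10, 0, 4, 14, 18, 16, 17, 12]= (0 6 5 1 15 18 12)(4 13)(10 11)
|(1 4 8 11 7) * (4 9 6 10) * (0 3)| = 8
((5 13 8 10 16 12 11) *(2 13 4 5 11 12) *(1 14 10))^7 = ((1 14 10 16 2 13 8)(4 5))^7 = (16)(4 5)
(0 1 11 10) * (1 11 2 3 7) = [11, 2, 3, 7, 4, 5, 6, 1, 8, 9, 0, 10] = (0 11 10)(1 2 3 7)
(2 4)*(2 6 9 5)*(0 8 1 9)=(0 8 1 9 5 2 4 6)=[8, 9, 4, 3, 6, 2, 0, 7, 1, 5]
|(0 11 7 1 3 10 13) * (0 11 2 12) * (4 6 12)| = 30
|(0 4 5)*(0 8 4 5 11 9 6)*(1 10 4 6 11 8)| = |(0 5 1 10 4 8 6)(9 11)| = 14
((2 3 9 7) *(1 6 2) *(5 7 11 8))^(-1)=(1 7 5 8 11 9 3 2 6)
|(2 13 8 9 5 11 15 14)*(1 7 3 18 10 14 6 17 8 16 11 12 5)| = 30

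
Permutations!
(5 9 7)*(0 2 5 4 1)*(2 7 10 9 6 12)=(0 7 4 1)(2 5 6 12)(9 10)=[7, 0, 5, 3, 1, 6, 12, 4, 8, 10, 9, 11, 2]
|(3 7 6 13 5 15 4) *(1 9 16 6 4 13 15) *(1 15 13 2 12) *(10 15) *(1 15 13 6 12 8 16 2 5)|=30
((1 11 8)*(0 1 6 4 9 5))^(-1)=((0 1 11 8 6 4 9 5))^(-1)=(0 5 9 4 6 8 11 1)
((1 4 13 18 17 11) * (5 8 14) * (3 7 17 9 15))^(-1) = ((1 4 13 18 9 15 3 7 17 11)(5 8 14))^(-1) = (1 11 17 7 3 15 9 18 13 4)(5 14 8)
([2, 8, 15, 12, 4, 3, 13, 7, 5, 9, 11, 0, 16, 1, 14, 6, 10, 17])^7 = [5, 11, 3, 15, 4, 2, 16, 7, 0, 9, 1, 8, 6, 10, 14, 12, 13, 17]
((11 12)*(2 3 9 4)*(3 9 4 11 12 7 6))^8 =((12)(2 9 11 7 6 3 4))^8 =(12)(2 9 11 7 6 3 4)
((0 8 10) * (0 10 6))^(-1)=(10)(0 6 8)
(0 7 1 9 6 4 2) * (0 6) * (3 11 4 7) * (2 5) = (0 3 11 4 5 2 6 7 1 9) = [3, 9, 6, 11, 5, 2, 7, 1, 8, 0, 10, 4]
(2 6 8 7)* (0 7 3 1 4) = (0 7 2 6 8 3 1 4) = [7, 4, 6, 1, 0, 5, 8, 2, 3]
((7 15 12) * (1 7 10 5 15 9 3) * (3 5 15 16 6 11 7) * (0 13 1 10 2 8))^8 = ((0 13 1 3 10 15 12 2 8)(5 16 6 11 7 9))^8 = (0 8 2 12 15 10 3 1 13)(5 6 7)(9 16 11)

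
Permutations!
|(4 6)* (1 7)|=|(1 7)(4 6)|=2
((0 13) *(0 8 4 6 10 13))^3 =(4 13 6 8 10)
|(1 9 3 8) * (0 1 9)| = |(0 1)(3 8 9)| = 6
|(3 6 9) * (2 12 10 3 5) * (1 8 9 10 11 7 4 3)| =|(1 8 9 5 2 12 11 7 4 3 6 10)| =12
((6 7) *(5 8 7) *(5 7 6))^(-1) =(5 7 6 8)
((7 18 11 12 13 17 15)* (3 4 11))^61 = (3 7 17 12 4 18 15 13 11)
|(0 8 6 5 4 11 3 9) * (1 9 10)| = 10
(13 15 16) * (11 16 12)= (11 16 13 15 12)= [0, 1, 2, 3, 4, 5, 6, 7, 8, 9, 10, 16, 11, 15, 14, 12, 13]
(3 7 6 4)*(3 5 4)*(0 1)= [1, 0, 2, 7, 5, 4, 3, 6]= (0 1)(3 7 6)(4 5)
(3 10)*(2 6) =(2 6)(3 10) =[0, 1, 6, 10, 4, 5, 2, 7, 8, 9, 3]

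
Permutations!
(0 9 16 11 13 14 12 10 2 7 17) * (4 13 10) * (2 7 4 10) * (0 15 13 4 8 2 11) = (0 9 16)(2 8)(7 17 15 13 14 12 10) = [9, 1, 8, 3, 4, 5, 6, 17, 2, 16, 7, 11, 10, 14, 12, 13, 0, 15]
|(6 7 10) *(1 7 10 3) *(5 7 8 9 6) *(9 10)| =|(1 8 10 5 7 3)(6 9)| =6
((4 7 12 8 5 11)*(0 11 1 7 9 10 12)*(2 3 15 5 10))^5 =((0 11 4 9 2 3 15 5 1 7)(8 10 12))^5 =(0 3)(1 9)(2 7)(4 5)(8 12 10)(11 15)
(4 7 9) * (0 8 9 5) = (0 8 9 4 7 5) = [8, 1, 2, 3, 7, 0, 6, 5, 9, 4]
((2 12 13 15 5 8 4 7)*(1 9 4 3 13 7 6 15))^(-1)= ((1 9 4 6 15 5 8 3 13)(2 12 7))^(-1)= (1 13 3 8 5 15 6 4 9)(2 7 12)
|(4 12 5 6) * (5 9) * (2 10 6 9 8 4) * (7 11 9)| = |(2 10 6)(4 12 8)(5 7 11 9)| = 12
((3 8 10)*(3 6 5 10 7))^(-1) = (3 7 8)(5 6 10)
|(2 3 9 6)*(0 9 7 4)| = |(0 9 6 2 3 7 4)| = 7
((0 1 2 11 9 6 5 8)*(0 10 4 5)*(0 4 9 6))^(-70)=(11)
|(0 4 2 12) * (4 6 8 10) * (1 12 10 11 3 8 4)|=21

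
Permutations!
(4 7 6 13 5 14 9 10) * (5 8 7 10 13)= (4 10)(5 14 9 13 8 7 6)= [0, 1, 2, 3, 10, 14, 5, 6, 7, 13, 4, 11, 12, 8, 9]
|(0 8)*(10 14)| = |(0 8)(10 14)| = 2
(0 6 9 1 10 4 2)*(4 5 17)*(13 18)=(0 6 9 1 10 5 17 4 2)(13 18)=[6, 10, 0, 3, 2, 17, 9, 7, 8, 1, 5, 11, 12, 18, 14, 15, 16, 4, 13]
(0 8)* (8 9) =(0 9 8) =[9, 1, 2, 3, 4, 5, 6, 7, 0, 8]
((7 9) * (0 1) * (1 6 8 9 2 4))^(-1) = (0 1 4 2 7 9 8 6)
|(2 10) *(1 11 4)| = 6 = |(1 11 4)(2 10)|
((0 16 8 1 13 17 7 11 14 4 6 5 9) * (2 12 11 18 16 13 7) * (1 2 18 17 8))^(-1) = ((0 13 8 2 12 11 14 4 6 5 9)(1 7 17 18 16))^(-1) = (0 9 5 6 4 14 11 12 2 8 13)(1 16 18 17 7)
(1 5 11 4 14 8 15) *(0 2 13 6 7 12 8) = (0 2 13 6 7 12 8 15 1 5 11 4 14) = [2, 5, 13, 3, 14, 11, 7, 12, 15, 9, 10, 4, 8, 6, 0, 1]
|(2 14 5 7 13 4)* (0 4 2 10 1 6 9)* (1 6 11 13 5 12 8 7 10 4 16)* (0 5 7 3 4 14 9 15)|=55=|(0 16 1 11 13 2 9 5 10 6 15)(3 4 14 12 8)|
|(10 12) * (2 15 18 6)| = 4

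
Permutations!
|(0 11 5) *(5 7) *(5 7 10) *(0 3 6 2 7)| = 8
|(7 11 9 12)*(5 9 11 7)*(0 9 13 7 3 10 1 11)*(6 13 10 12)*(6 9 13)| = |(0 13 7 3 12 5 10 1 11)| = 9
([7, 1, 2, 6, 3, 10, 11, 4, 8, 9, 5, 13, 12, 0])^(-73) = [6, 1, 2, 0, 13, 10, 7, 11, 8, 9, 5, 4, 12, 3]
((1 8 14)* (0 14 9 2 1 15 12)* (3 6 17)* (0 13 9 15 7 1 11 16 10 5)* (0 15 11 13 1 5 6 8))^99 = ((0 14 7 5 15 12 1)(2 13 9)(3 8 11 16 10 6 17))^99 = (0 14 7 5 15 12 1)(3 8 11 16 10 6 17)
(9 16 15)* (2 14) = (2 14)(9 16 15) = [0, 1, 14, 3, 4, 5, 6, 7, 8, 16, 10, 11, 12, 13, 2, 9, 15]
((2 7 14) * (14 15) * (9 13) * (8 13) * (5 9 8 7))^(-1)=(2 14 15 7 9 5)(8 13)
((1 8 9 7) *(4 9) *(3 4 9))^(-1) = (1 7 9 8)(3 4)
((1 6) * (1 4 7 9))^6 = ((1 6 4 7 9))^6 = (1 6 4 7 9)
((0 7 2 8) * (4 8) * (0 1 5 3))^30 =((0 7 2 4 8 1 5 3))^30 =(0 5 8 2)(1 4 7 3)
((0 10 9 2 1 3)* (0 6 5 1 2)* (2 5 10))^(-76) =(0 3)(1 9)(2 6)(5 10)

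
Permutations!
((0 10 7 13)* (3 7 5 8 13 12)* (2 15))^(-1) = (0 13 8 5 10)(2 15)(3 12 7)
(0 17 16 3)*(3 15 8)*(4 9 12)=[17, 1, 2, 0, 9, 5, 6, 7, 3, 12, 10, 11, 4, 13, 14, 8, 15, 16]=(0 17 16 15 8 3)(4 9 12)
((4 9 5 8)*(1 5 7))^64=((1 5 8 4 9 7))^64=(1 9 8)(4 5 7)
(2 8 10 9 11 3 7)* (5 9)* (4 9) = (2 8 10 5 4 9 11 3 7) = [0, 1, 8, 7, 9, 4, 6, 2, 10, 11, 5, 3]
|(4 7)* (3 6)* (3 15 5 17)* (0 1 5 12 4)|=10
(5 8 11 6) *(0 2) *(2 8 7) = (0 8 11 6 5 7 2) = [8, 1, 0, 3, 4, 7, 5, 2, 11, 9, 10, 6]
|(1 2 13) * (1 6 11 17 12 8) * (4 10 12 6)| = |(1 2 13 4 10 12 8)(6 11 17)| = 21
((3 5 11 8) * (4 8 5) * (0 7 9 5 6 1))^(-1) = (0 1 6 11 5 9 7)(3 8 4)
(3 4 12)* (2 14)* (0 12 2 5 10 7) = (0 12 3 4 2 14 5 10 7) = [12, 1, 14, 4, 2, 10, 6, 0, 8, 9, 7, 11, 3, 13, 5]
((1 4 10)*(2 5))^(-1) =((1 4 10)(2 5))^(-1) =(1 10 4)(2 5)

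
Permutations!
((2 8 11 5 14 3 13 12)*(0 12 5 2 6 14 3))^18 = ((0 12 6 14)(2 8 11)(3 13 5))^18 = (0 6)(12 14)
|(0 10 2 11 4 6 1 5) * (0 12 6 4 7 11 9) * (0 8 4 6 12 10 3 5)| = 10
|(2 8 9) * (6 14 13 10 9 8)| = 6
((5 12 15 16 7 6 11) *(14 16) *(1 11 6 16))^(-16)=((1 11 5 12 15 14)(7 16))^(-16)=(16)(1 5 15)(11 12 14)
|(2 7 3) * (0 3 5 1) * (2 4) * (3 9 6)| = 9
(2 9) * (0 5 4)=(0 5 4)(2 9)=[5, 1, 9, 3, 0, 4, 6, 7, 8, 2]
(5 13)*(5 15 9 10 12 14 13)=(9 10 12 14 13 15)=[0, 1, 2, 3, 4, 5, 6, 7, 8, 10, 12, 11, 14, 15, 13, 9]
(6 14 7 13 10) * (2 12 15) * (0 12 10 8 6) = (0 12 15 2 10)(6 14 7 13 8) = [12, 1, 10, 3, 4, 5, 14, 13, 6, 9, 0, 11, 15, 8, 7, 2]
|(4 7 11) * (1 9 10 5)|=12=|(1 9 10 5)(4 7 11)|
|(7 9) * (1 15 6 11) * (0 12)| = 4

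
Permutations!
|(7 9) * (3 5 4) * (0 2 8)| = |(0 2 8)(3 5 4)(7 9)| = 6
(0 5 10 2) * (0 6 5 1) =(0 1)(2 6 5 10) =[1, 0, 6, 3, 4, 10, 5, 7, 8, 9, 2]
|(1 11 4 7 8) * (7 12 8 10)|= 10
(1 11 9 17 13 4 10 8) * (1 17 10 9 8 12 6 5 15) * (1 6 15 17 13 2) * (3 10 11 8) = (1 8 13 4 9 11 3 10 12 15 6 5 17 2) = [0, 8, 1, 10, 9, 17, 5, 7, 13, 11, 12, 3, 15, 4, 14, 6, 16, 2]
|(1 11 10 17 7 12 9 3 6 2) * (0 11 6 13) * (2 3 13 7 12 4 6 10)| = |(0 11 2 1 10 17 12 9 13)(3 7 4 6)| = 36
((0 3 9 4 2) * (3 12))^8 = ((0 12 3 9 4 2))^8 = (0 3 4)(2 12 9)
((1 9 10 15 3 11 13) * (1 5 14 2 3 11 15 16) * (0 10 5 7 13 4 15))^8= (0 3 2 14 5 9 1 16 10)(4 11 15)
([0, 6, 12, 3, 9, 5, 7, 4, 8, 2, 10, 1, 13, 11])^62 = [0, 11, 9, 3, 7, 5, 1, 6, 8, 4, 10, 13, 2, 12]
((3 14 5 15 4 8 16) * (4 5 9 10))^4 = ((3 14 9 10 4 8 16)(5 15))^4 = (3 4 14 8 9 16 10)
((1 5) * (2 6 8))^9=((1 5)(2 6 8))^9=(8)(1 5)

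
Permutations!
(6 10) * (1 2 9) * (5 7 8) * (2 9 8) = [0, 9, 8, 3, 4, 7, 10, 2, 5, 1, 6] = (1 9)(2 8 5 7)(6 10)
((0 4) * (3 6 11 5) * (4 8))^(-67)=((0 8 4)(3 6 11 5))^(-67)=(0 4 8)(3 6 11 5)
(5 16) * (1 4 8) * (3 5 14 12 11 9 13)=(1 4 8)(3 5 16 14 12 11 9 13)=[0, 4, 2, 5, 8, 16, 6, 7, 1, 13, 10, 9, 11, 3, 12, 15, 14]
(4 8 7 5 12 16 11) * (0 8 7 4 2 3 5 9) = (0 8 4 7 9)(2 3 5 12 16 11) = [8, 1, 3, 5, 7, 12, 6, 9, 4, 0, 10, 2, 16, 13, 14, 15, 11]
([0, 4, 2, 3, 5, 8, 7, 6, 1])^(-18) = [0, 5, 2, 3, 8, 1, 6, 7, 4]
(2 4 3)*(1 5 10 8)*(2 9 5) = [0, 2, 4, 9, 3, 10, 6, 7, 1, 5, 8] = (1 2 4 3 9 5 10 8)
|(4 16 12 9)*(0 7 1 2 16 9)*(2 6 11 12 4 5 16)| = 12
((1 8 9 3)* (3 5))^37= (1 9 3 8 5)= ((1 8 9 5 3))^37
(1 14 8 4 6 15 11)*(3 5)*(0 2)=(0 2)(1 14 8 4 6 15 11)(3 5)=[2, 14, 0, 5, 6, 3, 15, 7, 4, 9, 10, 1, 12, 13, 8, 11]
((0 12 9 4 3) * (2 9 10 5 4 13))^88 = ((0 12 10 5 4 3)(2 9 13))^88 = (0 4 10)(2 9 13)(3 5 12)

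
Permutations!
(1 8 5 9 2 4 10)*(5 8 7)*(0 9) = [9, 7, 4, 3, 10, 0, 6, 5, 8, 2, 1] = (0 9 2 4 10 1 7 5)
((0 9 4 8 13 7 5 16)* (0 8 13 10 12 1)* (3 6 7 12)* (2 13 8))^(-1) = (0 1 12 13 2 16 5 7 6 3 10 8 4 9)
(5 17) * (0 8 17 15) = (0 8 17 5 15) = [8, 1, 2, 3, 4, 15, 6, 7, 17, 9, 10, 11, 12, 13, 14, 0, 16, 5]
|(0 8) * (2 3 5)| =6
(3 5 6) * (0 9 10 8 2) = [9, 1, 0, 5, 4, 6, 3, 7, 2, 10, 8] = (0 9 10 8 2)(3 5 6)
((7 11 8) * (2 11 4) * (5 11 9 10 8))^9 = ((2 9 10 8 7 4)(5 11))^9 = (2 8)(4 10)(5 11)(7 9)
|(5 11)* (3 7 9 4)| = 4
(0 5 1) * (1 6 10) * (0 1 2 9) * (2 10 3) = (10)(0 5 6 3 2 9) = [5, 1, 9, 2, 4, 6, 3, 7, 8, 0, 10]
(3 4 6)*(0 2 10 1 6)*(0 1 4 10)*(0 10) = [2, 6, 10, 0, 1, 5, 3, 7, 8, 9, 4] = (0 2 10 4 1 6 3)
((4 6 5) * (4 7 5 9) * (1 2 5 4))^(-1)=(1 9 6 4 7 5 2)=((1 2 5 7 4 6 9))^(-1)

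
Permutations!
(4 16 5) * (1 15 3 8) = [0, 15, 2, 8, 16, 4, 6, 7, 1, 9, 10, 11, 12, 13, 14, 3, 5] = (1 15 3 8)(4 16 5)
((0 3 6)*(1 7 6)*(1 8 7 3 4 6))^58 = ((0 4 6)(1 3 8 7))^58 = (0 4 6)(1 8)(3 7)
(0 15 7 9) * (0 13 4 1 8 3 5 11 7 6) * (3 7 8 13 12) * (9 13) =(0 15 6)(1 9 12 3 5 11 8 7 13 4) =[15, 9, 2, 5, 1, 11, 0, 13, 7, 12, 10, 8, 3, 4, 14, 6]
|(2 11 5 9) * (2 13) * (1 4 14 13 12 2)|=20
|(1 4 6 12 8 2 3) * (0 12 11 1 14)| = 12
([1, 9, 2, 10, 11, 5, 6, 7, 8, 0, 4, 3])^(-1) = [9, 0, 2, 11, 10, 5, 6, 7, 8, 1, 3, 4]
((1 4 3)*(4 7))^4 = ((1 7 4 3))^4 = (7)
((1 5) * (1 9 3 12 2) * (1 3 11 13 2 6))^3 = (1 11 3)(2 6 9)(5 13 12)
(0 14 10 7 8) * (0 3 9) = (0 14 10 7 8 3 9) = [14, 1, 2, 9, 4, 5, 6, 8, 3, 0, 7, 11, 12, 13, 10]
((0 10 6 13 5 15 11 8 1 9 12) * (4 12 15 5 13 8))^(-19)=(0 10 6 8 1 9 15 11 4 12)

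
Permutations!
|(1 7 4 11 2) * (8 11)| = |(1 7 4 8 11 2)| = 6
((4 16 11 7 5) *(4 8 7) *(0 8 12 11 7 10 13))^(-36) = ((0 8 10 13)(4 16 7 5 12 11))^(-36) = (16)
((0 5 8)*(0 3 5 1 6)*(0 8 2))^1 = ((0 1 6 8 3 5 2))^1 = (0 1 6 8 3 5 2)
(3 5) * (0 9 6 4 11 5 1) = (0 9 6 4 11 5 3 1) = [9, 0, 2, 1, 11, 3, 4, 7, 8, 6, 10, 5]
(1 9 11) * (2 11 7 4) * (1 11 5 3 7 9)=(11)(2 5 3 7 4)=[0, 1, 5, 7, 2, 3, 6, 4, 8, 9, 10, 11]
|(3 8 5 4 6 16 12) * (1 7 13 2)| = |(1 7 13 2)(3 8 5 4 6 16 12)| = 28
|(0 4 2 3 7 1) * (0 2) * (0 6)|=|(0 4 6)(1 2 3 7)|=12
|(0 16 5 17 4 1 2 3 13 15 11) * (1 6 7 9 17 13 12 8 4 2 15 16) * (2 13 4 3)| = 24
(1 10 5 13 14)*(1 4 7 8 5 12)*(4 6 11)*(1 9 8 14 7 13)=[0, 10, 2, 3, 13, 1, 11, 14, 5, 8, 12, 4, 9, 7, 6]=(1 10 12 9 8 5)(4 13 7 14 6 11)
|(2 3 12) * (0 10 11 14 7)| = 15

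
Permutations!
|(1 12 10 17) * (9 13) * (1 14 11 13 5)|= 9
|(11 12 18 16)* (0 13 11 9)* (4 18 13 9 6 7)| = 30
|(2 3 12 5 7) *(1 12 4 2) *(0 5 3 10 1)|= |(0 5 7)(1 12 3 4 2 10)|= 6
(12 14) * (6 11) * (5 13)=(5 13)(6 11)(12 14)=[0, 1, 2, 3, 4, 13, 11, 7, 8, 9, 10, 6, 14, 5, 12]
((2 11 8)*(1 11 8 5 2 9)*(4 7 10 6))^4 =(1 8 5)(2 11 9) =((1 11 5 2 8 9)(4 7 10 6))^4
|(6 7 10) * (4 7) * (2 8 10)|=|(2 8 10 6 4 7)|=6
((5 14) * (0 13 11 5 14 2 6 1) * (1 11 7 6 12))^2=((14)(0 13 7 6 11 5 2 12 1))^2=(14)(0 7 11 2 1 13 6 5 12)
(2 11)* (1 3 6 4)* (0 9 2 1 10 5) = (0 9 2 11 1 3 6 4 10 5) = [9, 3, 11, 6, 10, 0, 4, 7, 8, 2, 5, 1]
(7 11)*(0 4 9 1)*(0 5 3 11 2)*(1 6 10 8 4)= (0 1 5 3 11 7 2)(4 9 6 10 8)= [1, 5, 0, 11, 9, 3, 10, 2, 4, 6, 8, 7]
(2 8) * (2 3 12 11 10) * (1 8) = (1 8 3 12 11 10 2) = [0, 8, 1, 12, 4, 5, 6, 7, 3, 9, 2, 10, 11]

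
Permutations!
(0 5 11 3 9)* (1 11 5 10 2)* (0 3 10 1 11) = (0 1)(2 11 10)(3 9) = [1, 0, 11, 9, 4, 5, 6, 7, 8, 3, 2, 10]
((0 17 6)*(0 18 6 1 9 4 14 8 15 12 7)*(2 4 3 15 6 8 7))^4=(0 3 4 17 15 14 1 12 7 9 2)(6 18 8)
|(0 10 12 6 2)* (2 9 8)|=|(0 10 12 6 9 8 2)|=7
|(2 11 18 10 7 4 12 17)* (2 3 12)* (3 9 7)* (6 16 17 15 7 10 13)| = 14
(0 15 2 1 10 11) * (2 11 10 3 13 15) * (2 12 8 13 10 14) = [12, 3, 1, 10, 4, 5, 6, 7, 13, 9, 14, 0, 8, 15, 2, 11] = (0 12 8 13 15 11)(1 3 10 14 2)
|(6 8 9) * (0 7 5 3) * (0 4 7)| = 12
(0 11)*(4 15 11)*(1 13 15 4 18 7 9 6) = [18, 13, 2, 3, 4, 5, 1, 9, 8, 6, 10, 0, 12, 15, 14, 11, 16, 17, 7] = (0 18 7 9 6 1 13 15 11)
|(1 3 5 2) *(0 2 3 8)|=|(0 2 1 8)(3 5)|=4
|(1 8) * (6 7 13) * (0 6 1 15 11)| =|(0 6 7 13 1 8 15 11)| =8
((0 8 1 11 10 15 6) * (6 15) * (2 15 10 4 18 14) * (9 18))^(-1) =(0 6 10 15 2 14 18 9 4 11 1 8)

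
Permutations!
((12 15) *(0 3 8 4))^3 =((0 3 8 4)(12 15))^3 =(0 4 8 3)(12 15)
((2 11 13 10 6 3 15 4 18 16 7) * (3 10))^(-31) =((2 11 13 3 15 4 18 16 7)(6 10))^(-31) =(2 4 11 18 13 16 3 7 15)(6 10)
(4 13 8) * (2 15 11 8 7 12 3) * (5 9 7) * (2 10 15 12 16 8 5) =[0, 1, 12, 10, 13, 9, 6, 16, 4, 7, 15, 5, 3, 2, 14, 11, 8] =(2 12 3 10 15 11 5 9 7 16 8 4 13)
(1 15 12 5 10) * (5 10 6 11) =[0, 15, 2, 3, 4, 6, 11, 7, 8, 9, 1, 5, 10, 13, 14, 12] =(1 15 12 10)(5 6 11)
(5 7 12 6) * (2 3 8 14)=[0, 1, 3, 8, 4, 7, 5, 12, 14, 9, 10, 11, 6, 13, 2]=(2 3 8 14)(5 7 12 6)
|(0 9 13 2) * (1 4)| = |(0 9 13 2)(1 4)| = 4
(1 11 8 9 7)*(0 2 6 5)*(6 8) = (0 2 8 9 7 1 11 6 5) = [2, 11, 8, 3, 4, 0, 5, 1, 9, 7, 10, 6]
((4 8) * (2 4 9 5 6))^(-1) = (2 6 5 9 8 4)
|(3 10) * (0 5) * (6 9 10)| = |(0 5)(3 6 9 10)| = 4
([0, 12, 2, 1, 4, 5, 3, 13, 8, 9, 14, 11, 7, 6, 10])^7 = [0, 12, 2, 1, 4, 5, 3, 13, 8, 9, 14, 11, 7, 6, 10]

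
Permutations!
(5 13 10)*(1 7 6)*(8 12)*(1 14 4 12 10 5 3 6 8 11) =(1 7 8 10 3 6 14 4 12 11)(5 13) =[0, 7, 2, 6, 12, 13, 14, 8, 10, 9, 3, 1, 11, 5, 4]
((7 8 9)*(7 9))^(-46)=(9)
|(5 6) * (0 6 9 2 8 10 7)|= 8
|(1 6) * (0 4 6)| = 4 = |(0 4 6 1)|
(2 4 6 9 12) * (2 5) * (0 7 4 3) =[7, 1, 3, 0, 6, 2, 9, 4, 8, 12, 10, 11, 5] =(0 7 4 6 9 12 5 2 3)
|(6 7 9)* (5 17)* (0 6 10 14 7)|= 4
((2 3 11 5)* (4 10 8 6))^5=(2 3 11 5)(4 10 8 6)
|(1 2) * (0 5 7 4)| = 4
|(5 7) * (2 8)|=2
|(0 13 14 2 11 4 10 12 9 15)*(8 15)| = 11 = |(0 13 14 2 11 4 10 12 9 8 15)|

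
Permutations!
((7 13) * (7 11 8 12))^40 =(13)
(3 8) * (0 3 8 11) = [3, 1, 2, 11, 4, 5, 6, 7, 8, 9, 10, 0] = (0 3 11)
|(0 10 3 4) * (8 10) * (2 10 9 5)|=|(0 8 9 5 2 10 3 4)|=8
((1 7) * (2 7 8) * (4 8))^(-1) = (1 7 2 8 4)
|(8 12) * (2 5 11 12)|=|(2 5 11 12 8)|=5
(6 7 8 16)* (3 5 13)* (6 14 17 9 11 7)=(3 5 13)(7 8 16 14 17 9 11)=[0, 1, 2, 5, 4, 13, 6, 8, 16, 11, 10, 7, 12, 3, 17, 15, 14, 9]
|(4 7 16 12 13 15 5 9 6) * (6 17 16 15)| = 10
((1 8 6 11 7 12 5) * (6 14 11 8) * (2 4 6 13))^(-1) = (1 5 12 7 11 14 8 6 4 2 13)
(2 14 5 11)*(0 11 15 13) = (0 11 2 14 5 15 13) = [11, 1, 14, 3, 4, 15, 6, 7, 8, 9, 10, 2, 12, 0, 5, 13]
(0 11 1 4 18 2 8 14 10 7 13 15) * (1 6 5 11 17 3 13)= (0 17 3 13 15)(1 4 18 2 8 14 10 7)(5 11 6)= [17, 4, 8, 13, 18, 11, 5, 1, 14, 9, 7, 6, 12, 15, 10, 0, 16, 3, 2]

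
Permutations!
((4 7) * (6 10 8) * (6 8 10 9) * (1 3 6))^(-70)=(10)(1 6)(3 9)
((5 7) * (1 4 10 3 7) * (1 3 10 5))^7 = ((10)(1 4 5 3 7))^7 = (10)(1 5 7 4 3)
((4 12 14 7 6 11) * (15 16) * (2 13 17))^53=((2 13 17)(4 12 14 7 6 11)(15 16))^53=(2 17 13)(4 11 6 7 14 12)(15 16)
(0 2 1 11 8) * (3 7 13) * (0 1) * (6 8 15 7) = [2, 11, 0, 6, 4, 5, 8, 13, 1, 9, 10, 15, 12, 3, 14, 7] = (0 2)(1 11 15 7 13 3 6 8)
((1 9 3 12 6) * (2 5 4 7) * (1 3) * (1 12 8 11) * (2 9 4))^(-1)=((1 4 7 9 12 6 3 8 11)(2 5))^(-1)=(1 11 8 3 6 12 9 7 4)(2 5)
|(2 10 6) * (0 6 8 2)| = |(0 6)(2 10 8)| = 6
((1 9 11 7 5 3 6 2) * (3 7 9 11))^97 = ((1 11 9 3 6 2)(5 7))^97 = (1 11 9 3 6 2)(5 7)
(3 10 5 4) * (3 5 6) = (3 10 6)(4 5) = [0, 1, 2, 10, 5, 4, 3, 7, 8, 9, 6]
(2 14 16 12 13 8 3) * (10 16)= [0, 1, 14, 2, 4, 5, 6, 7, 3, 9, 16, 11, 13, 8, 10, 15, 12]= (2 14 10 16 12 13 8 3)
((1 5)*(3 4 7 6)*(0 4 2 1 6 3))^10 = ((0 4 7 3 2 1 5 6))^10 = (0 7 2 5)(1 6 4 3)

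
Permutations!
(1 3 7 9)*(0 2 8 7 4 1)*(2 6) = [6, 3, 8, 4, 1, 5, 2, 9, 7, 0] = (0 6 2 8 7 9)(1 3 4)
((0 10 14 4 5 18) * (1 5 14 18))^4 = ((0 10 18)(1 5)(4 14))^4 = (0 10 18)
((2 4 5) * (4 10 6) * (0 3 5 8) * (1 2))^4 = ((0 3 5 1 2 10 6 4 8))^4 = (0 2 8 1 4 5 6 3 10)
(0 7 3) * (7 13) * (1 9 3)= [13, 9, 2, 0, 4, 5, 6, 1, 8, 3, 10, 11, 12, 7]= (0 13 7 1 9 3)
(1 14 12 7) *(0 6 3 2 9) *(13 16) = (0 6 3 2 9)(1 14 12 7)(13 16) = [6, 14, 9, 2, 4, 5, 3, 1, 8, 0, 10, 11, 7, 16, 12, 15, 13]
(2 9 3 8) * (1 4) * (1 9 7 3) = (1 4 9)(2 7 3 8) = [0, 4, 7, 8, 9, 5, 6, 3, 2, 1]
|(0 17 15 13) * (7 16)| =|(0 17 15 13)(7 16)| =4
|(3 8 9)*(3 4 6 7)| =6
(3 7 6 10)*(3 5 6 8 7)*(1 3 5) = (1 3 5 6 10)(7 8) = [0, 3, 2, 5, 4, 6, 10, 8, 7, 9, 1]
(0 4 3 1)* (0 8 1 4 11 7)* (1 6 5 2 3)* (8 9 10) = (0 11 7)(1 9 10 8 6 5 2 3 4) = [11, 9, 3, 4, 1, 2, 5, 0, 6, 10, 8, 7]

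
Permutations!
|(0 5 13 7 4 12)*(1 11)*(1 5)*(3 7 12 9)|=12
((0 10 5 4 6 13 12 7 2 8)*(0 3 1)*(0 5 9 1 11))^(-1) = (0 11 3 8 2 7 12 13 6 4 5 1 9 10)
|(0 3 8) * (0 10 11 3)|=4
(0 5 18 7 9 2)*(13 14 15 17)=(0 5 18 7 9 2)(13 14 15 17)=[5, 1, 0, 3, 4, 18, 6, 9, 8, 2, 10, 11, 12, 14, 15, 17, 16, 13, 7]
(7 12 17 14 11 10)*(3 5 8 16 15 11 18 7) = (3 5 8 16 15 11 10)(7 12 17 14 18) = [0, 1, 2, 5, 4, 8, 6, 12, 16, 9, 3, 10, 17, 13, 18, 11, 15, 14, 7]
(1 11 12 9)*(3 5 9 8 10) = (1 11 12 8 10 3 5 9) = [0, 11, 2, 5, 4, 9, 6, 7, 10, 1, 3, 12, 8]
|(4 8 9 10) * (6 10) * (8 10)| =|(4 10)(6 8 9)| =6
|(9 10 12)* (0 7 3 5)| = 12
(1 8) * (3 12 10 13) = (1 8)(3 12 10 13) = [0, 8, 2, 12, 4, 5, 6, 7, 1, 9, 13, 11, 10, 3]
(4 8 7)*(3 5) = (3 5)(4 8 7) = [0, 1, 2, 5, 8, 3, 6, 4, 7]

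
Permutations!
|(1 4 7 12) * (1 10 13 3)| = |(1 4 7 12 10 13 3)| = 7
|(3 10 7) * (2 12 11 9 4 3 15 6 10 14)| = 28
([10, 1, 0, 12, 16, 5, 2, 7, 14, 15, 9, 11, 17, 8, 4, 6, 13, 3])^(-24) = [0, 1, 2, 3, 16, 5, 6, 7, 14, 9, 10, 11, 12, 8, 4, 15, 13, 17]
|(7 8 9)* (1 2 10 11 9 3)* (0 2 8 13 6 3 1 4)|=10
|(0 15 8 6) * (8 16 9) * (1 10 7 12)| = |(0 15 16 9 8 6)(1 10 7 12)| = 12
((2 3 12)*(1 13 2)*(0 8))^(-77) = (0 8)(1 3 13 12 2) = ((0 8)(1 13 2 3 12))^(-77)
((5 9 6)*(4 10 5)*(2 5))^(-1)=(2 10 4 6 9 5)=((2 5 9 6 4 10))^(-1)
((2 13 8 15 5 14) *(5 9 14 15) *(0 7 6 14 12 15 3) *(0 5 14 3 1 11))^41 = (0 11 1 5 3 6 7)(2 13 8 14)(9 15 12)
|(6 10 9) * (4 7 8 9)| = 6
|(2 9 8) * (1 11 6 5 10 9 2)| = 7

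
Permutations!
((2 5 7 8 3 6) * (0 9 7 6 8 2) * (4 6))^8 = (0 9 7 2 5 4 6)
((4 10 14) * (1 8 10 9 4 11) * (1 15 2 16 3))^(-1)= ((1 8 10 14 11 15 2 16 3)(4 9))^(-1)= (1 3 16 2 15 11 14 10 8)(4 9)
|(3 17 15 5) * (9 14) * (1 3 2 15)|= 6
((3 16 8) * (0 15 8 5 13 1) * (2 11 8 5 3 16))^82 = (0 5 1 15 13)(2 8 3 11 16)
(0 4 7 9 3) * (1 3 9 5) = [4, 3, 2, 0, 7, 1, 6, 5, 8, 9] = (9)(0 4 7 5 1 3)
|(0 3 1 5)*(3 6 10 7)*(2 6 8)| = 9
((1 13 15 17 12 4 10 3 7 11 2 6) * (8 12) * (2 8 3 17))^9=(1 6 2 15 13)(3 7 11 8 12 4 10 17)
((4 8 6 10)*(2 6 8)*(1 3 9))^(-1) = ((1 3 9)(2 6 10 4))^(-1) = (1 9 3)(2 4 10 6)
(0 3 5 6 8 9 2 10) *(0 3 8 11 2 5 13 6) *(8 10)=(0 10 3 13 6 11 2 8 9 5)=[10, 1, 8, 13, 4, 0, 11, 7, 9, 5, 3, 2, 12, 6]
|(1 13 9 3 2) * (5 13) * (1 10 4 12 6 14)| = |(1 5 13 9 3 2 10 4 12 6 14)| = 11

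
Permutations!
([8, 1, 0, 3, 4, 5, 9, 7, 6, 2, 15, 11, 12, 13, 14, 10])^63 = [9, 1, 6, 3, 4, 5, 0, 7, 2, 8, 15, 11, 12, 13, 14, 10]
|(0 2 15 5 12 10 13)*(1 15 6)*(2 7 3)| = 11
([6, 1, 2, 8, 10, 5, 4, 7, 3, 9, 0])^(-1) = (0 10 4 6)(3 8)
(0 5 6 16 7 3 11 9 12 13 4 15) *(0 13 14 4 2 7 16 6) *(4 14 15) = [5, 1, 7, 11, 4, 0, 6, 3, 8, 12, 10, 9, 15, 2, 14, 13, 16] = (16)(0 5)(2 7 3 11 9 12 15 13)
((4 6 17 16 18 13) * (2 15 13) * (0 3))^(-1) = (0 3)(2 18 16 17 6 4 13 15) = ((0 3)(2 15 13 4 6 17 16 18))^(-1)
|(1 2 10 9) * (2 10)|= 3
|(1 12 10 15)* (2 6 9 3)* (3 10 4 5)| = 10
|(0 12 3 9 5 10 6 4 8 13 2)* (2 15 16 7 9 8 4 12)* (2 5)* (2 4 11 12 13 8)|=14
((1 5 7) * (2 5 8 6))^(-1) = (1 7 5 2 6 8)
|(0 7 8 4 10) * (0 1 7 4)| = 6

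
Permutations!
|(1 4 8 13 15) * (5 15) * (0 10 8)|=8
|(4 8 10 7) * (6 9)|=4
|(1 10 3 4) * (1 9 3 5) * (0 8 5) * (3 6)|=|(0 8 5 1 10)(3 4 9 6)|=20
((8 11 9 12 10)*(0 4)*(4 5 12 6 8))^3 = ((0 5 12 10 4)(6 8 11 9))^3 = (0 10 5 4 12)(6 9 11 8)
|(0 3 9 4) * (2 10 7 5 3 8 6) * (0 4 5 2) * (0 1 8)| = 3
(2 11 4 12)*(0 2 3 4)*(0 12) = (0 2 11 12 3 4) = [2, 1, 11, 4, 0, 5, 6, 7, 8, 9, 10, 12, 3]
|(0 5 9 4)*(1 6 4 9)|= 5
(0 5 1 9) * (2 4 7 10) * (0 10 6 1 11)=(0 5 11)(1 9 10 2 4 7 6)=[5, 9, 4, 3, 7, 11, 1, 6, 8, 10, 2, 0]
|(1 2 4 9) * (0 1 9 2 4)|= |(9)(0 1 4 2)|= 4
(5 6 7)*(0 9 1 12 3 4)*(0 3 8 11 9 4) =(0 4 3)(1 12 8 11 9)(5 6 7) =[4, 12, 2, 0, 3, 6, 7, 5, 11, 1, 10, 9, 8]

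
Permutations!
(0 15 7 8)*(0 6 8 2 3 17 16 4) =(0 15 7 2 3 17 16 4)(6 8) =[15, 1, 3, 17, 0, 5, 8, 2, 6, 9, 10, 11, 12, 13, 14, 7, 4, 16]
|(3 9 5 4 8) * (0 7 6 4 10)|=|(0 7 6 4 8 3 9 5 10)|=9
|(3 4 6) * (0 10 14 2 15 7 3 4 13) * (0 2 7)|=8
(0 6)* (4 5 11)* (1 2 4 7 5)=[6, 2, 4, 3, 1, 11, 0, 5, 8, 9, 10, 7]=(0 6)(1 2 4)(5 11 7)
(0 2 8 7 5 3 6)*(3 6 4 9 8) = (0 2 3 4 9 8 7 5 6) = [2, 1, 3, 4, 9, 6, 0, 5, 7, 8]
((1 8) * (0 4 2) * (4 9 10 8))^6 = ((0 9 10 8 1 4 2))^6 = (0 2 4 1 8 10 9)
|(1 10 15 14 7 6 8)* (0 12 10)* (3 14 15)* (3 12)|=14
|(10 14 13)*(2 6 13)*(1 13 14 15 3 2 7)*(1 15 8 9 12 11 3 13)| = 12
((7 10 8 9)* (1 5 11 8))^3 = ((1 5 11 8 9 7 10))^3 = (1 8 10 11 7 5 9)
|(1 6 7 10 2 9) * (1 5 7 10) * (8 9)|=8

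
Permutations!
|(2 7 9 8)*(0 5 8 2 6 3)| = 15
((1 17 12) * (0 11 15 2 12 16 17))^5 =(0 1 12 2 15 11)(16 17)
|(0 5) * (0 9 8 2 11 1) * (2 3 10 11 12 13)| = |(0 5 9 8 3 10 11 1)(2 12 13)| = 24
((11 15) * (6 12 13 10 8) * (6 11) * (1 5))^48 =(6 15 11 8 10 13 12)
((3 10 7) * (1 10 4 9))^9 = (1 3)(4 10)(7 9)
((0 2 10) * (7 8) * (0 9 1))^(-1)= ((0 2 10 9 1)(7 8))^(-1)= (0 1 9 10 2)(7 8)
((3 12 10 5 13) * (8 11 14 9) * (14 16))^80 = ((3 12 10 5 13)(8 11 16 14 9))^80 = (16)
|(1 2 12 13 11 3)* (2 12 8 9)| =15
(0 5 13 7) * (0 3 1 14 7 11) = (0 5 13 11)(1 14 7 3) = [5, 14, 2, 1, 4, 13, 6, 3, 8, 9, 10, 0, 12, 11, 7]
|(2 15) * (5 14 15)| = |(2 5 14 15)| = 4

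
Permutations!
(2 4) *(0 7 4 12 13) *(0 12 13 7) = [0, 1, 13, 3, 2, 5, 6, 4, 8, 9, 10, 11, 7, 12] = (2 13 12 7 4)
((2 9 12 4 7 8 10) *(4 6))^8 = (12)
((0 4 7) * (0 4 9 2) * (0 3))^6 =(0 2)(3 9)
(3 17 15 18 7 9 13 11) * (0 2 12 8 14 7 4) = (0 2 12 8 14 7 9 13 11 3 17 15 18 4) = [2, 1, 12, 17, 0, 5, 6, 9, 14, 13, 10, 3, 8, 11, 7, 18, 16, 15, 4]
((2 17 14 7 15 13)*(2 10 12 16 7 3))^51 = ((2 17 14 3)(7 15 13 10 12 16))^51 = (2 3 14 17)(7 10)(12 15)(13 16)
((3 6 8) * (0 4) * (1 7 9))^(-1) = (0 4)(1 9 7)(3 8 6)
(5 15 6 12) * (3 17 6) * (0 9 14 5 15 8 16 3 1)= (0 9 14 5 8 16 3 17 6 12 15 1)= [9, 0, 2, 17, 4, 8, 12, 7, 16, 14, 10, 11, 15, 13, 5, 1, 3, 6]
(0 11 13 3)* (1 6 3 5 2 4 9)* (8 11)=(0 8 11 13 5 2 4 9 1 6 3)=[8, 6, 4, 0, 9, 2, 3, 7, 11, 1, 10, 13, 12, 5]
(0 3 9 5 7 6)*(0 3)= (3 9 5 7 6)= [0, 1, 2, 9, 4, 7, 3, 6, 8, 5]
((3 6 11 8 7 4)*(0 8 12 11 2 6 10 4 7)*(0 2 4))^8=(12)(0 8 2 6 4 3 10)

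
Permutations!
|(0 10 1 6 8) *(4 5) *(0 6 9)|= |(0 10 1 9)(4 5)(6 8)|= 4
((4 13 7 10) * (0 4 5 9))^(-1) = (0 9 5 10 7 13 4)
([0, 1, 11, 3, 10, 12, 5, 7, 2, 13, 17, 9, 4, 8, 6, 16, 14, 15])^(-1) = (2 8 13 9 11)(4 12 5 6 14 16 15 17 10)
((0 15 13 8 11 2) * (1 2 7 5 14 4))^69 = ((0 15 13 8 11 7 5 14 4 1 2))^69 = (0 8 5 1 15 11 14 2 13 7 4)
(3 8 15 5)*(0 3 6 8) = (0 3)(5 6 8 15) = [3, 1, 2, 0, 4, 6, 8, 7, 15, 9, 10, 11, 12, 13, 14, 5]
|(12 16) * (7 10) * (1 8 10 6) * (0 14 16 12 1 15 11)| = |(0 14 16 1 8 10 7 6 15 11)| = 10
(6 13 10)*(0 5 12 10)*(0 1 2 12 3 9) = (0 5 3 9)(1 2 12 10 6 13) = [5, 2, 12, 9, 4, 3, 13, 7, 8, 0, 6, 11, 10, 1]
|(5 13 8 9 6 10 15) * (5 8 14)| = |(5 13 14)(6 10 15 8 9)| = 15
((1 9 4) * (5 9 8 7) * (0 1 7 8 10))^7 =((0 1 10)(4 7 5 9))^7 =(0 1 10)(4 9 5 7)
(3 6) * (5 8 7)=(3 6)(5 8 7)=[0, 1, 2, 6, 4, 8, 3, 5, 7]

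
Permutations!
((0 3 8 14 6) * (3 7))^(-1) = ((0 7 3 8 14 6))^(-1) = (0 6 14 8 3 7)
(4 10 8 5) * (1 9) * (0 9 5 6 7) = (0 9 1 5 4 10 8 6 7) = [9, 5, 2, 3, 10, 4, 7, 0, 6, 1, 8]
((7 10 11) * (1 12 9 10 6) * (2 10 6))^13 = ((1 12 9 6)(2 10 11 7))^13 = (1 12 9 6)(2 10 11 7)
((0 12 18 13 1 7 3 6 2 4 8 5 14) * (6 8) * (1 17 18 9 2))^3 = ((0 12 9 2 4 6 1 7 3 8 5 14)(13 17 18))^3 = (18)(0 2 1 8)(3 14 9 6)(4 7 5 12)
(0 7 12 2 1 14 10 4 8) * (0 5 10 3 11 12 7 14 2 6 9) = (0 14 3 11 12 6 9)(1 2)(4 8 5 10) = [14, 2, 1, 11, 8, 10, 9, 7, 5, 0, 4, 12, 6, 13, 3]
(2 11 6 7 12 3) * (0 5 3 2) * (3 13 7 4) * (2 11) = (0 5 13 7 12 11 6 4 3) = [5, 1, 2, 0, 3, 13, 4, 12, 8, 9, 10, 6, 11, 7]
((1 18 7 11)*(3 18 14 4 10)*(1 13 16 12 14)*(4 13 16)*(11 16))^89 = (3 10 4 13 14 12 16 7 18)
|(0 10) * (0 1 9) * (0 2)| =5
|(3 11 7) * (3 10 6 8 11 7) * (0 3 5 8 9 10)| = 3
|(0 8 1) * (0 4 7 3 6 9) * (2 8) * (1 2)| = 14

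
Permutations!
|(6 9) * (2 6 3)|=4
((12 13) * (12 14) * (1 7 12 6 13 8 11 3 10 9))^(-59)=((1 7 12 8 11 3 10 9)(6 13 14))^(-59)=(1 3 12 9 11 7 10 8)(6 13 14)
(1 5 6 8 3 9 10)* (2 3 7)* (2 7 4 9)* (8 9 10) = (1 5 6 9 8 4 10)(2 3) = [0, 5, 3, 2, 10, 6, 9, 7, 4, 8, 1]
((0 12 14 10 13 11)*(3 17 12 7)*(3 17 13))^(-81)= (17)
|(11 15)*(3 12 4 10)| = |(3 12 4 10)(11 15)| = 4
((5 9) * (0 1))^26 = ((0 1)(5 9))^26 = (9)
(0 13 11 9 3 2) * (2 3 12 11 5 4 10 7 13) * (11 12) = (0 2)(4 10 7 13 5)(9 11) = [2, 1, 0, 3, 10, 4, 6, 13, 8, 11, 7, 9, 12, 5]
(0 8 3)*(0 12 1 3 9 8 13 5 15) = (0 13 5 15)(1 3 12)(8 9) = [13, 3, 2, 12, 4, 15, 6, 7, 9, 8, 10, 11, 1, 5, 14, 0]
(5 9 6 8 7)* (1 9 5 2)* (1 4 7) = (1 9 6 8)(2 4 7) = [0, 9, 4, 3, 7, 5, 8, 2, 1, 6]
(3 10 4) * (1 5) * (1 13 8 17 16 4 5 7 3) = (1 7 3 10 5 13 8 17 16 4) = [0, 7, 2, 10, 1, 13, 6, 3, 17, 9, 5, 11, 12, 8, 14, 15, 4, 16]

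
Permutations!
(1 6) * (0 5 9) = (0 5 9)(1 6) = [5, 6, 2, 3, 4, 9, 1, 7, 8, 0]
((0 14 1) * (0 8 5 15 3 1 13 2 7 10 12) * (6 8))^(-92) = ((0 14 13 2 7 10 12)(1 6 8 5 15 3))^(-92) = (0 12 10 7 2 13 14)(1 15 8)(3 5 6)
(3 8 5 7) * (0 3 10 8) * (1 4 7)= (0 3)(1 4 7 10 8 5)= [3, 4, 2, 0, 7, 1, 6, 10, 5, 9, 8]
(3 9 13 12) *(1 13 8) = (1 13 12 3 9 8) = [0, 13, 2, 9, 4, 5, 6, 7, 1, 8, 10, 11, 3, 12]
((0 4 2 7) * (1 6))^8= (7)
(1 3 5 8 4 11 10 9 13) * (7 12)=(1 3 5 8 4 11 10 9 13)(7 12)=[0, 3, 2, 5, 11, 8, 6, 12, 4, 13, 9, 10, 7, 1]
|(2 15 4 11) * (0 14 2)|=|(0 14 2 15 4 11)|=6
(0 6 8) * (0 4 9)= (0 6 8 4 9)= [6, 1, 2, 3, 9, 5, 8, 7, 4, 0]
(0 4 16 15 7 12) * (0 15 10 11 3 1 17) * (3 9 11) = (0 4 16 10 3 1 17)(7 12 15)(9 11) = [4, 17, 2, 1, 16, 5, 6, 12, 8, 11, 3, 9, 15, 13, 14, 7, 10, 0]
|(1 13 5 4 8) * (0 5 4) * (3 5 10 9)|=20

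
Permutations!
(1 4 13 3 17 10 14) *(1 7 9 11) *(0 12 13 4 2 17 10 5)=(0 12 13 3 10 14 7 9 11 1 2 17 5)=[12, 2, 17, 10, 4, 0, 6, 9, 8, 11, 14, 1, 13, 3, 7, 15, 16, 5]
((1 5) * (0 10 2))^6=(10)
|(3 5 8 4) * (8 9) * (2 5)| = 6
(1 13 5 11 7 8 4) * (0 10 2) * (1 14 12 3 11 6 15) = (0 10 2)(1 13 5 6 15)(3 11 7 8 4 14 12) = [10, 13, 0, 11, 14, 6, 15, 8, 4, 9, 2, 7, 3, 5, 12, 1]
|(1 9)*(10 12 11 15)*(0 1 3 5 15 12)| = 14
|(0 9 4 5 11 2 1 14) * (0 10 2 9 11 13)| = 12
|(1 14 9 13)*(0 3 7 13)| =7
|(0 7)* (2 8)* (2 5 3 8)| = |(0 7)(3 8 5)| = 6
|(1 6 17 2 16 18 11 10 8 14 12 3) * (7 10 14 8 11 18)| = 11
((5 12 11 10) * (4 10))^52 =((4 10 5 12 11))^52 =(4 5 11 10 12)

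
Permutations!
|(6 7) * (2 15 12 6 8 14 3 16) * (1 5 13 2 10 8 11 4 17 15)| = |(1 5 13 2)(3 16 10 8 14)(4 17 15 12 6 7 11)| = 140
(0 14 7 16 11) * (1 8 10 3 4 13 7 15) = [14, 8, 2, 4, 13, 5, 6, 16, 10, 9, 3, 0, 12, 7, 15, 1, 11] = (0 14 15 1 8 10 3 4 13 7 16 11)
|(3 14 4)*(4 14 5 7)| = 4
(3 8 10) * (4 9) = (3 8 10)(4 9) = [0, 1, 2, 8, 9, 5, 6, 7, 10, 4, 3]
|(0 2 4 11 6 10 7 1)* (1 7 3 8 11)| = |(0 2 4 1)(3 8 11 6 10)| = 20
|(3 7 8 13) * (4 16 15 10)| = |(3 7 8 13)(4 16 15 10)| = 4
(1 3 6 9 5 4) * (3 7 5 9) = [0, 7, 2, 6, 1, 4, 3, 5, 8, 9] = (9)(1 7 5 4)(3 6)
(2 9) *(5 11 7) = [0, 1, 9, 3, 4, 11, 6, 5, 8, 2, 10, 7] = (2 9)(5 11 7)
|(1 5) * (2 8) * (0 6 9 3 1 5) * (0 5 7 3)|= 12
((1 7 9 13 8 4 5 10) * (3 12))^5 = ((1 7 9 13 8 4 5 10)(3 12))^5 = (1 4 9 10 8 7 5 13)(3 12)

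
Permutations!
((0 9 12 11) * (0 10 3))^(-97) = (0 3 10 11 12 9)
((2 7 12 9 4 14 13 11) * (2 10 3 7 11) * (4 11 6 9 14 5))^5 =((2 6 9 11 10 3 7 12 14 13)(4 5))^5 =(2 3)(4 5)(6 7)(9 12)(10 13)(11 14)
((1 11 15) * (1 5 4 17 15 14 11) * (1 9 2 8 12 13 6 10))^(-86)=(1 2 12 6)(4 15)(5 17)(8 13 10 9)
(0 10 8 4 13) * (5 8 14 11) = (0 10 14 11 5 8 4 13) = [10, 1, 2, 3, 13, 8, 6, 7, 4, 9, 14, 5, 12, 0, 11]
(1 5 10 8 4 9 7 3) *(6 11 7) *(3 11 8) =(1 5 10 3)(4 9 6 8)(7 11) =[0, 5, 2, 1, 9, 10, 8, 11, 4, 6, 3, 7]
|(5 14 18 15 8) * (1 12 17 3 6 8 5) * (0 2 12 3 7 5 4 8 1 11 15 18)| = |(18)(0 2 12 17 7 5 14)(1 3 6)(4 8 11 15)| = 84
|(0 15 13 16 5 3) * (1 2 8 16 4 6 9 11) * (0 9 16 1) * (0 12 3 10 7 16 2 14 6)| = |(0 15 13 4)(1 14 6 2 8)(3 9 11 12)(5 10 7 16)| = 20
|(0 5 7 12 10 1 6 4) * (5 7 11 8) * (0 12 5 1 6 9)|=|(0 7 5 11 8 1 9)(4 12 10 6)|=28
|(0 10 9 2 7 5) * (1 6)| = 6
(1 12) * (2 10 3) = (1 12)(2 10 3) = [0, 12, 10, 2, 4, 5, 6, 7, 8, 9, 3, 11, 1]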